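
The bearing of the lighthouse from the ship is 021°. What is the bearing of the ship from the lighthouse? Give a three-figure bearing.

Back-bearing = 021° + 180° = 201°.

201°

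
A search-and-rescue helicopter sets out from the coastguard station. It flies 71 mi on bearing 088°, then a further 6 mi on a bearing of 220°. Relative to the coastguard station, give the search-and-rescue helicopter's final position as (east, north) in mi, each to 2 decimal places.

(67.10, -2.12)

Leg 1 (088°, 71 mi): east 71 sin 88° = 70.96, north 71 cos 88° = 2.48
Leg 2 (220°, 6 mi): east 6 sin 220° = -3.86, north 6 cos 220° = -4.60
Summing: 67.10 mi east, -2.12 mi north → (67.10, -2.12).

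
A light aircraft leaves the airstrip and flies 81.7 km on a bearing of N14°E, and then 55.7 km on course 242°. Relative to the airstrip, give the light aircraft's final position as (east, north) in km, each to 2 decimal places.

Leg 1 (N14°E, 81.7 km): east 81.7 sin 14° = 19.77, north 81.7 cos 14° = 79.27
Leg 2 (242°, 55.7 km): east 55.7 sin 242° = -49.18, north 55.7 cos 242° = -26.15
Summing: -29.42 km east, 53.12 km north → (-29.42, 53.12).

(-29.42, 53.12)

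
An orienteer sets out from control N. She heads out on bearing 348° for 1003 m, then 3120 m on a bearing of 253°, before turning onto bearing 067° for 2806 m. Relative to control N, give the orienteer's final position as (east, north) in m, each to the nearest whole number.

Leg 1 (348°, 1003 m): east 1003 sin 348° = -208.54, north 1003 cos 348° = 981.08
Leg 2 (253°, 3120 m): east 3120 sin 253° = -2983.67, north 3120 cos 253° = -912.20
Leg 3 (067°, 2806 m): east 2806 sin 67° = 2582.94, north 2806 cos 67° = 1096.39
Summing: -609.27 m east, 1165.27 m north → (-609, 1165).

(-609, 1165)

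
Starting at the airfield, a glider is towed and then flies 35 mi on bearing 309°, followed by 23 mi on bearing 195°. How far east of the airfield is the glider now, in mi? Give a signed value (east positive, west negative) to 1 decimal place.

Leg 1 (309°, 35 mi): east 35 sin 309° = -27.20, north 35 cos 309° = 22.03
Leg 2 (195°, 23 mi): east 23 sin 195° = -5.95, north 23 cos 195° = -22.22
Net east component: -33.15 mi.

-33.2 mi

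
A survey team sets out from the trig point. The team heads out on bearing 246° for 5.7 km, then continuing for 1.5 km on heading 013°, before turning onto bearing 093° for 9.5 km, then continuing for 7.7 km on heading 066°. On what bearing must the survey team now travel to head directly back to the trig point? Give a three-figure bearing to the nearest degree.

Leg 1 (246°, 5.7 km): east 5.7 sin 246° = -5.21, north 5.7 cos 246° = -2.32
Leg 2 (013°, 1.5 km): east 1.5 sin 13° = 0.34, north 1.5 cos 13° = 1.46
Leg 3 (093°, 9.5 km): east 9.5 sin 93° = 9.49, north 9.5 cos 93° = -0.50
Leg 4 (066°, 7.7 km): east 7.7 sin 66° = 7.03, north 7.7 cos 66° = 3.13
Net displacement: 11.65 east, 1.78 north. Direction back to start is (-11.65, -1.78): bearing = atan2(-11.65, -1.78) mod 360° = 261.32° ≈ 261°.

261°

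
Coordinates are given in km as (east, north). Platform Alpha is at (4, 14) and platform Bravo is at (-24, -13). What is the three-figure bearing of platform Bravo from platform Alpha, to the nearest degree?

226°

Δeast = -24 − 4 = -28.00; Δnorth = -13 − 14 = -27.00.
Bearing = atan2(Δeast, Δnorth) mod 360° = 226.04° ≈ 226°.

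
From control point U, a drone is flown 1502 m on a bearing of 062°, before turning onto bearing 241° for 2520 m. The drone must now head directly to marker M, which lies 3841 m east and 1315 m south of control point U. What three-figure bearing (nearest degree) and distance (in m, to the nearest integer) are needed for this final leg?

100°, 4786 m

Leg 1 (062°, 1502 m): east 1502 sin 62° = 1326.19, north 1502 cos 62° = 705.15
Leg 2 (241°, 2520 m): east 2520 sin 241° = -2204.04, north 2520 cos 241° = -1221.72
Current position: (-877.85, -516.57). Target: (3841, -1315). Remaining: Δeast = 4718.85, Δnorth = -798.43.
Bearing = atan2(4718.85, -798.43) mod 360° = 99.60°; distance = √((4718.85)² + (-798.43)²) = 4785.924 m.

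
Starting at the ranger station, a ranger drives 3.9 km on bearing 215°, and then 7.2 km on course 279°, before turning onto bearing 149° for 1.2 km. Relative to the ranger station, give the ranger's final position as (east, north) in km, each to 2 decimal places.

Leg 1 (215°, 3.9 km): east 3.9 sin 215° = -2.24, north 3.9 cos 215° = -3.19
Leg 2 (279°, 7.2 km): east 7.2 sin 279° = -7.11, north 7.2 cos 279° = 1.13
Leg 3 (149°, 1.2 km): east 1.2 sin 149° = 0.62, north 1.2 cos 149° = -1.03
Summing: -8.73 km east, -3.10 km north → (-8.73, -3.10).

(-8.73, -3.10)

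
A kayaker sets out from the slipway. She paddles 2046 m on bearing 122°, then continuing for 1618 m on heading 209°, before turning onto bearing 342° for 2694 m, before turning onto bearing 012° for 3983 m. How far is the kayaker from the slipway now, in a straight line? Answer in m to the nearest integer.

Leg 1 (122°, 2046 m): east 2046 sin 122° = 1735.11, north 2046 cos 122° = -1084.21
Leg 2 (209°, 1618 m): east 1618 sin 209° = -784.42, north 1618 cos 209° = -1415.13
Leg 3 (342°, 2694 m): east 2694 sin 342° = -832.49, north 2694 cos 342° = 2562.15
Leg 4 (012°, 3983 m): east 3983 sin 12° = 828.11, north 3983 cos 12° = 3895.96
Net: 946.30 east, 3958.76 north. Distance = √((946.30)² + (3958.76)²) = 4070.290 m.

4070 m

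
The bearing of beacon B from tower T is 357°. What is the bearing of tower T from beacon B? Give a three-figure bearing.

177°

Back-bearing = 357° − 180° = 177°.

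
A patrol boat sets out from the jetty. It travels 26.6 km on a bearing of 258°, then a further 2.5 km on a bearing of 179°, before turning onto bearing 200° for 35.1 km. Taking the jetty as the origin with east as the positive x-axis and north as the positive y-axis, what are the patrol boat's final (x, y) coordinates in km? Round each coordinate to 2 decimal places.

Leg 1 (258°, 26.6 km): east 26.6 sin 258° = -26.02, north 26.6 cos 258° = -5.53
Leg 2 (179°, 2.5 km): east 2.5 sin 179° = 0.04, north 2.5 cos 179° = -2.50
Leg 3 (200°, 35.1 km): east 35.1 sin 200° = -12.00, north 35.1 cos 200° = -32.98
Summing: -37.98 km east, -41.01 km north → (-37.98, -41.01).

(-37.98, -41.01)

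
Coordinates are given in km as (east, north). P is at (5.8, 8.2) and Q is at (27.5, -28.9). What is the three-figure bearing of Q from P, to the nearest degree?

150°

Δeast = 27.5 − 5.8 = 21.70; Δnorth = -28.9 − 8.2 = -37.10.
Bearing = atan2(Δeast, Δnorth) mod 360° = 149.68° ≈ 150°.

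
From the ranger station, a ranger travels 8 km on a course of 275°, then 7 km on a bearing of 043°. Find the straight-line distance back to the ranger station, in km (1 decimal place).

Leg 1 (275°, 8 km): east 8 sin 275° = -7.97, north 8 cos 275° = 0.70
Leg 2 (043°, 7 km): east 7 sin 43° = 4.77, north 7 cos 43° = 5.12
Net: -3.20 east, 5.82 north. Distance = √((-3.20)² + (5.82)²) = 6.637 km.

6.6 km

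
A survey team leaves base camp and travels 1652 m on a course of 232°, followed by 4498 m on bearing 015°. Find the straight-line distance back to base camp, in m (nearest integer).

3331 m

Leg 1 (232°, 1652 m): east 1652 sin 232° = -1301.79, north 1652 cos 232° = -1017.07
Leg 2 (015°, 4498 m): east 4498 sin 15° = 1164.17, north 4498 cos 15° = 4344.73
Net: -137.63 east, 3327.66 north. Distance = √((-137.63)² + (3327.66)²) = 3330.506 m.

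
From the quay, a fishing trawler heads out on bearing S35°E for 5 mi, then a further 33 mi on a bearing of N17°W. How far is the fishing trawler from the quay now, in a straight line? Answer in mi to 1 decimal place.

28.3 mi

Leg 1 (S35°E, 5 mi): east 5 sin 145° = 2.87, north 5 cos 145° = -4.10
Leg 2 (N17°W, 33 mi): east 33 sin 343° = -9.65, north 33 cos 343° = 31.56
Net: -6.78 east, 27.46 north. Distance = √((-6.78)² + (27.46)²) = 28.287 mi.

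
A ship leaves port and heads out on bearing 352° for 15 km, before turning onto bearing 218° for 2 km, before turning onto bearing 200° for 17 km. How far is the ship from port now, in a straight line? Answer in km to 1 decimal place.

Leg 1 (352°, 15 km): east 15 sin 352° = -2.09, north 15 cos 352° = 14.85
Leg 2 (218°, 2 km): east 2 sin 218° = -1.23, north 2 cos 218° = -1.58
Leg 3 (200°, 17 km): east 17 sin 200° = -5.81, north 17 cos 200° = -15.97
Net: -9.13 east, -2.70 north. Distance = √((-9.13)² + (-2.70)²) = 9.523 km.

9.5 km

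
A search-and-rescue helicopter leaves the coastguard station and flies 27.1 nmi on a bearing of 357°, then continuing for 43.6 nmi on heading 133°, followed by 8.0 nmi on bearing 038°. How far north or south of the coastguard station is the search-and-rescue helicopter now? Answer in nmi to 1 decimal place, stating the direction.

3.6 nmi north

Leg 1 (357°, 27.1 nmi): east 27.1 sin 357° = -1.42, north 27.1 cos 357° = 27.06
Leg 2 (133°, 43.6 nmi): east 43.6 sin 133° = 31.89, north 43.6 cos 133° = -29.74
Leg 3 (038°, 8.0 nmi): east 8.0 sin 38° = 4.93, north 8.0 cos 38° = 6.30
Net north component: 3.63 nmi.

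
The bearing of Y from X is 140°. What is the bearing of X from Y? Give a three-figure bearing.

Back-bearing = 140° + 180° = 320°.

320°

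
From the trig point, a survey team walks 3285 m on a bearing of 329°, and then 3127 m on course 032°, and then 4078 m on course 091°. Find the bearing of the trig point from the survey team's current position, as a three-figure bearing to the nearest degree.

Leg 1 (329°, 3285 m): east 3285 sin 329° = -1691.90, north 3285 cos 329° = 2815.79
Leg 2 (032°, 3127 m): east 3127 sin 32° = 1657.06, north 3127 cos 32° = 2651.85
Leg 3 (091°, 4078 m): east 4078 sin 91° = 4077.38, north 4078 cos 91° = -71.17
Net displacement: 4042.54 east, 5396.47 north. Direction back to start is (-4042.54, -5396.47): bearing = atan2(-4042.54, -5396.47) mod 360° = 216.84° ≈ 217°.

217°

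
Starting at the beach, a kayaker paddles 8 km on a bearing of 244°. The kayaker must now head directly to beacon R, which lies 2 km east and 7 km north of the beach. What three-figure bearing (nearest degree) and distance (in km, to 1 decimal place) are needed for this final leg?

Leg 1 (244°, 8 km): east 8 sin 244° = -7.19, north 8 cos 244° = -3.51
Current position: (-7.19, -3.51). Target: (2, 7). Remaining: Δeast = 9.19, Δnorth = 10.51.
Bearing = atan2(9.19, 10.51) mod 360° = 41.18°; distance = √((9.19)² + (10.51)²) = 13.959 km.

041°, 14.0 km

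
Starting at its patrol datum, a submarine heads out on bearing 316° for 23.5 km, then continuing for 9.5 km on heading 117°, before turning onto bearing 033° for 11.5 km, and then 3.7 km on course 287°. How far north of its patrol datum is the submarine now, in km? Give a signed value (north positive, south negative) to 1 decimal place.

23.3 km

Leg 1 (316°, 23.5 km): east 23.5 sin 316° = -16.32, north 23.5 cos 316° = 16.90
Leg 2 (117°, 9.5 km): east 9.5 sin 117° = 8.46, north 9.5 cos 117° = -4.31
Leg 3 (033°, 11.5 km): east 11.5 sin 33° = 6.26, north 11.5 cos 33° = 9.64
Leg 4 (287°, 3.7 km): east 3.7 sin 287° = -3.54, north 3.7 cos 287° = 1.08
Net north component: 23.32 km.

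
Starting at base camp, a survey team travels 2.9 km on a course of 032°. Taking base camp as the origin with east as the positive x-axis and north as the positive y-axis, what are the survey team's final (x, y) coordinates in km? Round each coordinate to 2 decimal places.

Leg 1 (032°, 2.9 km): east 2.9 sin 32° = 1.54, north 2.9 cos 32° = 2.46
Summing: 1.54 km east, 2.46 km north → (1.54, 2.46).

(1.54, 2.46)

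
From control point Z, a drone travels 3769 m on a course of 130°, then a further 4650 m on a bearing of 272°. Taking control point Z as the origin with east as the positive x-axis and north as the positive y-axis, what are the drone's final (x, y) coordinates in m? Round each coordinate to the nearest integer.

(-1760, -2260)

Leg 1 (130°, 3769 m): east 3769 sin 130° = 2887.22, north 3769 cos 130° = -2422.67
Leg 2 (272°, 4650 m): east 4650 sin 272° = -4647.17, north 4650 cos 272° = 162.28
Summing: -1759.95 m east, -2260.38 m north → (-1760, -2260).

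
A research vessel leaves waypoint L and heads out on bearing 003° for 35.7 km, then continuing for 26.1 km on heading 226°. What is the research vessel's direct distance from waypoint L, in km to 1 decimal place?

Leg 1 (003°, 35.7 km): east 35.7 sin 3° = 1.87, north 35.7 cos 3° = 35.65
Leg 2 (226°, 26.1 km): east 26.1 sin 226° = -18.77, north 26.1 cos 226° = -18.13
Net: -16.91 east, 17.52 north. Distance = √((-16.91)² + (17.52)²) = 24.347 km.

24.3 km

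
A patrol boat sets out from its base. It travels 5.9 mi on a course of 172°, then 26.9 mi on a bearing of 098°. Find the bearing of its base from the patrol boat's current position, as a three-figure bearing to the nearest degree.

289°

Leg 1 (172°, 5.9 mi): east 5.9 sin 172° = 0.82, north 5.9 cos 172° = -5.84
Leg 2 (098°, 26.9 mi): east 26.9 sin 98° = 26.64, north 26.9 cos 98° = -3.74
Net displacement: 27.46 east, -9.59 north. Direction back to start is (-27.46, 9.59): bearing = atan2(-27.46, 9.59) mod 360° = 289.24° ≈ 289°.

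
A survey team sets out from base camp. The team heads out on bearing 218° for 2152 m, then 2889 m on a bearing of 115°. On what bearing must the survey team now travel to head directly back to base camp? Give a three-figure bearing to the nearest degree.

Leg 1 (218°, 2152 m): east 2152 sin 218° = -1324.90, north 2152 cos 218° = -1695.80
Leg 2 (115°, 2889 m): east 2889 sin 115° = 2618.32, north 2889 cos 115° = -1220.94
Net displacement: 1293.42 east, -2916.74 north. Direction back to start is (-1293.42, 2916.74): bearing = atan2(-1293.42, 2916.74) mod 360° = 336.09° ≈ 336°.

336°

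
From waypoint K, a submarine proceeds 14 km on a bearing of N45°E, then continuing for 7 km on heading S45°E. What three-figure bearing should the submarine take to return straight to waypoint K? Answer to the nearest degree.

252°

Leg 1 (N45°E, 14 km): east 14 sin 45° = 9.90, north 14 cos 45° = 9.90
Leg 2 (S45°E, 7 km): east 7 sin 135° = 4.95, north 7 cos 135° = -4.95
Net displacement: 14.85 east, 4.95 north. Direction back to start is (-14.85, -4.95): bearing = atan2(-14.85, -4.95) mod 360° = 251.57° ≈ 252°.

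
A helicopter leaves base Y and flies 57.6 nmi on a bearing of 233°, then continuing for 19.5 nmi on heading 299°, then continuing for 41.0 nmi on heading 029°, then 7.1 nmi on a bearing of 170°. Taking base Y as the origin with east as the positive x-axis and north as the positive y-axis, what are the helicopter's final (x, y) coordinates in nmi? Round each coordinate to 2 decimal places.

(-41.95, 3.66)

Leg 1 (233°, 57.6 nmi): east 57.6 sin 233° = -46.00, north 57.6 cos 233° = -34.66
Leg 2 (299°, 19.5 nmi): east 19.5 sin 299° = -17.06, north 19.5 cos 299° = 9.45
Leg 3 (029°, 41.0 nmi): east 41.0 sin 29° = 19.88, north 41.0 cos 29° = 35.86
Leg 4 (170°, 7.1 nmi): east 7.1 sin 170° = 1.23, north 7.1 cos 170° = -6.99
Summing: -41.95 nmi east, 3.66 nmi north → (-41.95, 3.66).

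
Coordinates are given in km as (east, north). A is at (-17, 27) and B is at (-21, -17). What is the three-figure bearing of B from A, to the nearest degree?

185°

Δeast = -21 − -17 = -4.00; Δnorth = -17 − 27 = -44.00.
Bearing = atan2(Δeast, Δnorth) mod 360° = 185.19° ≈ 185°.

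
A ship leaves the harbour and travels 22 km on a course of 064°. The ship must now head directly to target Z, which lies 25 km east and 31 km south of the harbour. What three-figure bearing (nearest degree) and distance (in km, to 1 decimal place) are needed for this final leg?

173°, 41.0 km

Leg 1 (064°, 22 km): east 22 sin 64° = 19.77, north 22 cos 64° = 9.64
Current position: (19.77, 9.64). Target: (25, -31). Remaining: Δeast = 5.23, Δnorth = -40.64.
Bearing = atan2(5.23, -40.64) mod 360° = 172.67°; distance = √((5.23)² + (-40.64)²) = 40.979 km.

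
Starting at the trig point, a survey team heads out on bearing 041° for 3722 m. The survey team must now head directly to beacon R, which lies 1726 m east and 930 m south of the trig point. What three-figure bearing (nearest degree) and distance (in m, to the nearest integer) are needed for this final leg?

191°, 3807 m

Leg 1 (041°, 3722 m): east 3722 sin 41° = 2441.85, north 3722 cos 41° = 2809.03
Current position: (2441.85, 2809.03). Target: (1726, -930). Remaining: Δeast = -715.85, Δnorth = -3739.03.
Bearing = atan2(-715.85, -3739.03) mod 360° = 190.84°; distance = √((-715.85)² + (-3739.03)²) = 3806.939 m.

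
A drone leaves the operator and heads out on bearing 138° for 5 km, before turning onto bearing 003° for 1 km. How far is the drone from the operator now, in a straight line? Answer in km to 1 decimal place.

Leg 1 (138°, 5 km): east 5 sin 138° = 3.35, north 5 cos 138° = -3.72
Leg 2 (003°, 1 km): east 1 sin 3° = 0.05, north 1 cos 3° = 1.00
Net: 3.40 east, -2.72 north. Distance = √((3.40)² + (-2.72)²) = 4.351 km.

4.4 km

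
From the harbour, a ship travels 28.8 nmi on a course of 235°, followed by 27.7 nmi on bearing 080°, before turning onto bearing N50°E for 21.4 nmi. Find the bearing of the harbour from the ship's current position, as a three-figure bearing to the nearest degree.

264°

Leg 1 (235°, 28.8 nmi): east 28.8 sin 235° = -23.59, north 28.8 cos 235° = -16.52
Leg 2 (080°, 27.7 nmi): east 27.7 sin 80° = 27.28, north 27.7 cos 80° = 4.81
Leg 3 (N50°E, 21.4 nmi): east 21.4 sin 50° = 16.39, north 21.4 cos 50° = 13.76
Net displacement: 20.08 east, 2.05 north. Direction back to start is (-20.08, -2.05): bearing = atan2(-20.08, -2.05) mod 360° = 264.18° ≈ 264°.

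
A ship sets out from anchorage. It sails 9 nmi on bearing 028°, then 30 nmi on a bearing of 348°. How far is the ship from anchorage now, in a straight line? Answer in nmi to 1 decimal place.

Leg 1 (028°, 9 nmi): east 9 sin 28° = 4.23, north 9 cos 28° = 7.95
Leg 2 (348°, 30 nmi): east 30 sin 348° = -6.24, north 30 cos 348° = 29.34
Net: -2.01 east, 37.29 north. Distance = √((-2.01)² + (37.29)²) = 37.345 nmi.

37.3 nmi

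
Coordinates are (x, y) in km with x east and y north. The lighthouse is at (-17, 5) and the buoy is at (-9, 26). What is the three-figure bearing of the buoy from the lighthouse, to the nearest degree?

021°

Δeast = -9 − -17 = 8.00; Δnorth = 26 − 5 = 21.00.
Bearing = atan2(Δeast, Δnorth) mod 360° = 20.85° ≈ 021°.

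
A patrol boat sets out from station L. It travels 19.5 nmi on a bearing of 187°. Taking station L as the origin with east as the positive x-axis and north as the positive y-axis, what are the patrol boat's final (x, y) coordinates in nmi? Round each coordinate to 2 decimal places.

Leg 1 (187°, 19.5 nmi): east 19.5 sin 187° = -2.38, north 19.5 cos 187° = -19.35
Summing: -2.38 nmi east, -19.35 nmi north → (-2.38, -19.35).

(-2.38, -19.35)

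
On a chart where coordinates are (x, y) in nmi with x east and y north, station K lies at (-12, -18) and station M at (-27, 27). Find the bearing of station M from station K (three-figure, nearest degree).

Δeast = -27 − -12 = -15.00; Δnorth = 27 − -18 = 45.00.
Bearing = atan2(Δeast, Δnorth) mod 360° = 341.57° ≈ 342°.

342°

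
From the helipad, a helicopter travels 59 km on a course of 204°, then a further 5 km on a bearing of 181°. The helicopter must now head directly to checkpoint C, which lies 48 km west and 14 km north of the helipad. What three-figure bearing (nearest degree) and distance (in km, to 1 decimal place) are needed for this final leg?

342°, 76.7 km

Leg 1 (204°, 59 km): east 59 sin 204° = -24.00, north 59 cos 204° = -53.90
Leg 2 (181°, 5 km): east 5 sin 181° = -0.09, north 5 cos 181° = -5.00
Current position: (-24.08, -58.90). Target: (-48, 14). Remaining: Δeast = -23.92, Δnorth = 72.90.
Bearing = atan2(-23.92, 72.90) mod 360° = 341.84°; distance = √((-23.92)² + (72.90)²) = 76.721 km.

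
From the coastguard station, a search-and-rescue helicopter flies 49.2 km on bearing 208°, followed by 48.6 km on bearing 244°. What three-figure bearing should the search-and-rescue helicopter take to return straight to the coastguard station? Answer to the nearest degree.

046°

Leg 1 (208°, 49.2 km): east 49.2 sin 208° = -23.10, north 49.2 cos 208° = -43.44
Leg 2 (244°, 48.6 km): east 48.6 sin 244° = -43.68, north 48.6 cos 244° = -21.30
Net displacement: -66.78 east, -64.75 north. Direction back to start is (66.78, 64.75): bearing = atan2(66.78, 64.75) mod 360° = 45.89° ≈ 046°.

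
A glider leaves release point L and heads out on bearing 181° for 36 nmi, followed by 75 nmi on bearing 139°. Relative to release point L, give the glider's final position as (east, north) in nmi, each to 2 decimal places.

(48.58, -92.60)

Leg 1 (181°, 36 nmi): east 36 sin 181° = -0.63, north 36 cos 181° = -35.99
Leg 2 (139°, 75 nmi): east 75 sin 139° = 49.20, north 75 cos 139° = -56.60
Summing: 48.58 nmi east, -92.60 nmi north → (48.58, -92.60).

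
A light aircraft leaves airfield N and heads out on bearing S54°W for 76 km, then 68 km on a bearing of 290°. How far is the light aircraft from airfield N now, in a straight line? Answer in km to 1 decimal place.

Leg 1 (S54°W, 76 km): east 76 sin 234° = -61.49, north 76 cos 234° = -44.67
Leg 2 (290°, 68 km): east 68 sin 290° = -63.90, north 68 cos 290° = 23.26
Net: -125.38 east, -21.41 north. Distance = √((-125.38)² + (-21.41)²) = 127.200 km.

127.2 km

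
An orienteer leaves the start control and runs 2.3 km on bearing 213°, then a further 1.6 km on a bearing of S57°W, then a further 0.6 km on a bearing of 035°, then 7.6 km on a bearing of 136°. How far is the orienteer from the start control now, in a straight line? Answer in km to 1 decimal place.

Leg 1 (213°, 2.3 km): east 2.3 sin 213° = -1.25, north 2.3 cos 213° = -1.93
Leg 2 (S57°W, 1.6 km): east 1.6 sin 237° = -1.34, north 1.6 cos 237° = -0.87
Leg 3 (035°, 0.6 km): east 0.6 sin 35° = 0.34, north 0.6 cos 35° = 0.49
Leg 4 (136°, 7.6 km): east 7.6 sin 136° = 5.28, north 7.6 cos 136° = -5.47
Net: 3.03 east, -7.78 north. Distance = √((3.03)² + (-7.78)²) = 8.345 km.

8.3 km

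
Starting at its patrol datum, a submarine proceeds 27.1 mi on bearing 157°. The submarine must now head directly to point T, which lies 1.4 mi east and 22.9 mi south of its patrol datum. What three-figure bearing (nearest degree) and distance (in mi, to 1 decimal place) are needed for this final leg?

Leg 1 (157°, 27.1 mi): east 27.1 sin 157° = 10.59, north 27.1 cos 157° = -24.95
Current position: (10.59, -24.95). Target: (1.4, -22.9). Remaining: Δeast = -9.19, Δnorth = 2.05.
Bearing = atan2(-9.19, 2.05) mod 360° = 282.55°; distance = √((-9.19)² + (2.05)²) = 9.414 mi.

283°, 9.4 mi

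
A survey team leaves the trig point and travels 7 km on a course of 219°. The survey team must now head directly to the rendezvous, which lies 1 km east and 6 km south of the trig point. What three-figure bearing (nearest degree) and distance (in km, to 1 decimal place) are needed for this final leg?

Leg 1 (219°, 7 km): east 7 sin 219° = -4.41, north 7 cos 219° = -5.44
Current position: (-4.41, -5.44). Target: (1, -6). Remaining: Δeast = 5.41, Δnorth = -0.56.
Bearing = atan2(5.41, -0.56) mod 360° = 95.91°; distance = √((5.41)² + (-0.56)²) = 5.434 km.

096°, 5.4 km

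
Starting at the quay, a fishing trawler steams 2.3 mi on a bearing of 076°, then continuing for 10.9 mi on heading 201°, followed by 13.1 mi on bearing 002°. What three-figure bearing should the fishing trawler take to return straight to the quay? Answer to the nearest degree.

Leg 1 (076°, 2.3 mi): east 2.3 sin 76° = 2.23, north 2.3 cos 76° = 0.56
Leg 2 (201°, 10.9 mi): east 10.9 sin 201° = -3.91, north 10.9 cos 201° = -10.18
Leg 3 (002°, 13.1 mi): east 13.1 sin 2° = 0.46, north 13.1 cos 2° = 13.09
Net displacement: -1.22 east, 3.47 north. Direction back to start is (1.22, -3.47): bearing = atan2(1.22, -3.47) mod 360° = 160.68° ≈ 161°.

161°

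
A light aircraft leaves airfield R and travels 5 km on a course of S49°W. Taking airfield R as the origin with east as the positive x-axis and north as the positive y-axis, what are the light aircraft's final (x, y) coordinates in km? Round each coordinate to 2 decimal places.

Leg 1 (S49°W, 5 km): east 5 sin 229° = -3.77, north 5 cos 229° = -3.28
Summing: -3.77 km east, -3.28 km north → (-3.77, -3.28).

(-3.77, -3.28)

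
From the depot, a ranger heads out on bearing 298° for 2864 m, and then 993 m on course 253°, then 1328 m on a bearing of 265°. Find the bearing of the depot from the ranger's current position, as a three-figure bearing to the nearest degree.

Leg 1 (298°, 2864 m): east 2864 sin 298° = -2528.76, north 2864 cos 298° = 1344.57
Leg 2 (253°, 993 m): east 993 sin 253° = -949.61, north 993 cos 253° = -290.33
Leg 3 (265°, 1328 m): east 1328 sin 265° = -1322.95, north 1328 cos 265° = -115.74
Net displacement: -4801.32 east, 938.50 north. Direction back to start is (4801.32, -938.50): bearing = atan2(4801.32, -938.50) mod 360° = 101.06° ≈ 101°.

101°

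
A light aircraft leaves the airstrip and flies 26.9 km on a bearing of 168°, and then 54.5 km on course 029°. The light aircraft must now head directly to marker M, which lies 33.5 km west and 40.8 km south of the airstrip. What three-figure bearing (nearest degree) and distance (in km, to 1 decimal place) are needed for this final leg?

227°, 90.3 km

Leg 1 (168°, 26.9 km): east 26.9 sin 168° = 5.59, north 26.9 cos 168° = -26.31
Leg 2 (029°, 54.5 km): east 54.5 sin 29° = 26.42, north 54.5 cos 29° = 47.67
Current position: (32.01, 21.35). Target: (-33.5, -40.8). Remaining: Δeast = -65.51, Δnorth = -62.15.
Bearing = atan2(-65.51, -62.15) mod 360° = 226.51°; distance = √((-65.51)² + (-62.15)²) = 90.307 km.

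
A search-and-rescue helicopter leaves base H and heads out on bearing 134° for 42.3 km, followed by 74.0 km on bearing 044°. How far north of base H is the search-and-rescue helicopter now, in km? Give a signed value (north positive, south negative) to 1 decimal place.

23.8 km

Leg 1 (134°, 42.3 km): east 42.3 sin 134° = 30.43, north 42.3 cos 134° = -29.38
Leg 2 (044°, 74.0 km): east 74.0 sin 44° = 51.40, north 74.0 cos 44° = 53.23
Net north component: 23.85 km.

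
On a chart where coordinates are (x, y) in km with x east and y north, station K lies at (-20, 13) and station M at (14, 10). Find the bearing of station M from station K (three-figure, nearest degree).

095°

Δeast = 14 − -20 = 34.00; Δnorth = 10 − 13 = -3.00.
Bearing = atan2(Δeast, Δnorth) mod 360° = 95.04° ≈ 095°.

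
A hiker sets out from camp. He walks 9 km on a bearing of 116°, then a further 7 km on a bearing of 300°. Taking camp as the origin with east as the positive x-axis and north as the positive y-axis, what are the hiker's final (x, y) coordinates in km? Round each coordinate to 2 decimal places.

Leg 1 (116°, 9 km): east 9 sin 116° = 8.09, north 9 cos 116° = -3.95
Leg 2 (300°, 7 km): east 7 sin 300° = -6.06, north 7 cos 300° = 3.50
Summing: 2.03 km east, -0.45 km north → (2.03, -0.45).

(2.03, -0.45)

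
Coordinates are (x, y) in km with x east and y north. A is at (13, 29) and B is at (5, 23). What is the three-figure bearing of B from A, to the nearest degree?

Δeast = 5 − 13 = -8.00; Δnorth = 23 − 29 = -6.00.
Bearing = atan2(Δeast, Δnorth) mod 360° = 233.13° ≈ 233°.

233°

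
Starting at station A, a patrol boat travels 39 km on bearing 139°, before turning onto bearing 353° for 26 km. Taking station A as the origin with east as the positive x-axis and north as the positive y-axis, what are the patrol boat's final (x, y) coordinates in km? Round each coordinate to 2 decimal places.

(22.42, -3.63)

Leg 1 (139°, 39 km): east 39 sin 139° = 25.59, north 39 cos 139° = -29.43
Leg 2 (353°, 26 km): east 26 sin 353° = -3.17, north 26 cos 353° = 25.81
Summing: 22.42 km east, -3.63 km north → (22.42, -3.63).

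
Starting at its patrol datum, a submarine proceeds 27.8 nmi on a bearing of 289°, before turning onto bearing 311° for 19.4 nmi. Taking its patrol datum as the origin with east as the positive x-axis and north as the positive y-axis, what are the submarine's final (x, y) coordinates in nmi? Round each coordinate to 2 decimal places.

(-40.93, 21.78)

Leg 1 (289°, 27.8 nmi): east 27.8 sin 289° = -26.29, north 27.8 cos 289° = 9.05
Leg 2 (311°, 19.4 nmi): east 19.4 sin 311° = -14.64, north 19.4 cos 311° = 12.73
Summing: -40.93 nmi east, 21.78 nmi north → (-40.93, 21.78).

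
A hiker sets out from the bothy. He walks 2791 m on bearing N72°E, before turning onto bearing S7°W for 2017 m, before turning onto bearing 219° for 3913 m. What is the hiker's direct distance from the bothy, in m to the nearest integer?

4181 m

Leg 1 (N72°E, 2791 m): east 2791 sin 72° = 2654.40, north 2791 cos 72° = 862.47
Leg 2 (S7°W, 2017 m): east 2017 sin 187° = -245.81, north 2017 cos 187° = -2001.97
Leg 3 (219°, 3913 m): east 3913 sin 219° = -2462.53, north 3913 cos 219° = -3040.97
Net: -53.94 east, -4180.47 north. Distance = √((-53.94)² + (-4180.47)²) = 4180.819 m.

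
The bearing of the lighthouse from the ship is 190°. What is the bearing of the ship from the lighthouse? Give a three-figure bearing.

010°

Back-bearing = 190° − 180° = 010°.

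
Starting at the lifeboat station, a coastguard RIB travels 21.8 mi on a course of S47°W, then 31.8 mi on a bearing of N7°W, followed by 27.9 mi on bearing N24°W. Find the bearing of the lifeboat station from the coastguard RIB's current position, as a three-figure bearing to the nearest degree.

Leg 1 (S47°W, 21.8 mi): east 21.8 sin 227° = -15.94, north 21.8 cos 227° = -14.87
Leg 2 (N7°W, 31.8 mi): east 31.8 sin 353° = -3.88, north 31.8 cos 353° = 31.56
Leg 3 (N24°W, 27.9 mi): east 27.9 sin 336° = -11.35, north 27.9 cos 336° = 25.49
Net displacement: -31.17 east, 42.18 north. Direction back to start is (31.17, -42.18): bearing = atan2(31.17, -42.18) mod 360° = 143.54° ≈ 144°.

144°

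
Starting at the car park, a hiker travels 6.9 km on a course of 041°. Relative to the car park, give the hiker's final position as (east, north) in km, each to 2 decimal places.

Leg 1 (041°, 6.9 km): east 6.9 sin 41° = 4.53, north 6.9 cos 41° = 5.21
Summing: 4.53 km east, 5.21 km north → (4.53, 5.21).

(4.53, 5.21)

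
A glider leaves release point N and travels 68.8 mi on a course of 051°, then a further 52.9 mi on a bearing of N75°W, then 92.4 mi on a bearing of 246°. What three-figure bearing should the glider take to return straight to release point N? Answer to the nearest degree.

103°

Leg 1 (051°, 68.8 mi): east 68.8 sin 51° = 53.47, north 68.8 cos 51° = 43.30
Leg 2 (N75°W, 52.9 mi): east 52.9 sin 285° = -51.10, north 52.9 cos 285° = 13.69
Leg 3 (246°, 92.4 mi): east 92.4 sin 246° = -84.41, north 92.4 cos 246° = -37.58
Net displacement: -82.04 east, 19.41 north. Direction back to start is (82.04, -19.41): bearing = atan2(82.04, -19.41) mod 360° = 103.31° ≈ 103°.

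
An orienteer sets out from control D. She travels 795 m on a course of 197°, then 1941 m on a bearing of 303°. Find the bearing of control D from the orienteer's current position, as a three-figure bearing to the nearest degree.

099°

Leg 1 (197°, 795 m): east 795 sin 197° = -232.44, north 795 cos 197° = -760.26
Leg 2 (303°, 1941 m): east 1941 sin 303° = -1627.86, north 1941 cos 303° = 1057.14
Net displacement: -1860.30 east, 296.88 north. Direction back to start is (1860.30, -296.88): bearing = atan2(1860.30, -296.88) mod 360° = 99.07° ≈ 099°.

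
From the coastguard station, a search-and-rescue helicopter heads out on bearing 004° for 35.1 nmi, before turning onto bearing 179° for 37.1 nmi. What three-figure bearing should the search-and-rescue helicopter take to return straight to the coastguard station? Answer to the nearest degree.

304°

Leg 1 (004°, 35.1 nmi): east 35.1 sin 4° = 2.45, north 35.1 cos 4° = 35.01
Leg 2 (179°, 37.1 nmi): east 37.1 sin 179° = 0.65, north 37.1 cos 179° = -37.09
Net displacement: 3.10 east, -2.08 north. Direction back to start is (-3.10, 2.08): bearing = atan2(-3.10, 2.08) mod 360° = 303.89° ≈ 304°.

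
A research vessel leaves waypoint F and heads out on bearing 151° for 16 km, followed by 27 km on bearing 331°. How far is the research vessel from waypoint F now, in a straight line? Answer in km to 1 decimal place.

Leg 1 (151°, 16 km): east 16 sin 151° = 7.76, north 16 cos 151° = -13.99
Leg 2 (331°, 27 km): east 27 sin 331° = -13.09, north 27 cos 331° = 23.61
Net: -5.33 east, 9.62 north. Distance = √((-5.33)² + (9.62)²) = 11.000 km.

11.0 km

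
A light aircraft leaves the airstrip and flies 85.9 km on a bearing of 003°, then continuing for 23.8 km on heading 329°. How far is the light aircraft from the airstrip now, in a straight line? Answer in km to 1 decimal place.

Leg 1 (003°, 85.9 km): east 85.9 sin 3° = 4.50, north 85.9 cos 3° = 85.78
Leg 2 (329°, 23.8 km): east 23.8 sin 329° = -12.26, north 23.8 cos 329° = 20.40
Net: -7.76 east, 106.18 north. Distance = √((-7.76)² + (106.18)²) = 106.466 km.

106.5 km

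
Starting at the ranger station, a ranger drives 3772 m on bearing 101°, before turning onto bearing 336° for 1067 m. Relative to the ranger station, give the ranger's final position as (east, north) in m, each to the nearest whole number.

(3269, 255)

Leg 1 (101°, 3772 m): east 3772 sin 101° = 3702.70, north 3772 cos 101° = -719.73
Leg 2 (336°, 1067 m): east 1067 sin 336° = -433.99, north 1067 cos 336° = 974.75
Summing: 3268.71 m east, 255.02 m north → (3269, 255).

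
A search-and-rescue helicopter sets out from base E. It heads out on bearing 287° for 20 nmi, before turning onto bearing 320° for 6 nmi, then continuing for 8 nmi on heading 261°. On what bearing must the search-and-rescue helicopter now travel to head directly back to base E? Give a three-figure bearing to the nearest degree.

107°

Leg 1 (287°, 20 nmi): east 20 sin 287° = -19.13, north 20 cos 287° = 5.85
Leg 2 (320°, 6 nmi): east 6 sin 320° = -3.86, north 6 cos 320° = 4.60
Leg 3 (261°, 8 nmi): east 8 sin 261° = -7.90, north 8 cos 261° = -1.25
Net displacement: -30.88 east, 9.19 north. Direction back to start is (30.88, -9.19): bearing = atan2(30.88, -9.19) mod 360° = 106.57° ≈ 107°.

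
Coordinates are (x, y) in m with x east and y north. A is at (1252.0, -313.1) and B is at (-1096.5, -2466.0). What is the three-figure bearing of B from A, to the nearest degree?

Δeast = -1096.5 − 1252.0 = -2348.50; Δnorth = -2466.0 − -313.1 = -2152.90.
Bearing = atan2(Δeast, Δnorth) mod 360° = 227.49° ≈ 227°.

227°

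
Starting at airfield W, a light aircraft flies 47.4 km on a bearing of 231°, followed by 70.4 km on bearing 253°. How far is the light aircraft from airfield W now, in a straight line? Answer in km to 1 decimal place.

115.7 km

Leg 1 (231°, 47.4 km): east 47.4 sin 231° = -36.84, north 47.4 cos 231° = -29.83
Leg 2 (253°, 70.4 km): east 70.4 sin 253° = -67.32, north 70.4 cos 253° = -20.58
Net: -104.16 east, -50.41 north. Distance = √((-104.16)² + (-50.41)²) = 115.719 km.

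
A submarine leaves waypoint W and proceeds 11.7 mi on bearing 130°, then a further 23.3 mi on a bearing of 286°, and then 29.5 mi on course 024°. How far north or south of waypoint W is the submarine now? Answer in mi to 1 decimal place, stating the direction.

25.9 mi north

Leg 1 (130°, 11.7 mi): east 11.7 sin 130° = 8.96, north 11.7 cos 130° = -7.52
Leg 2 (286°, 23.3 mi): east 23.3 sin 286° = -22.40, north 23.3 cos 286° = 6.42
Leg 3 (024°, 29.5 mi): east 29.5 sin 24° = 12.00, north 29.5 cos 24° = 26.95
Net north component: 25.85 mi.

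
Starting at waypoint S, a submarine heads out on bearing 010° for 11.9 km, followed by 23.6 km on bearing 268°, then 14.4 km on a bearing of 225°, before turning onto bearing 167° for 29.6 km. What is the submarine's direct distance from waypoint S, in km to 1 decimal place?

Leg 1 (010°, 11.9 km): east 11.9 sin 10° = 2.07, north 11.9 cos 10° = 11.72
Leg 2 (268°, 23.6 km): east 23.6 sin 268° = -23.59, north 23.6 cos 268° = -0.82
Leg 3 (225°, 14.4 km): east 14.4 sin 225° = -10.18, north 14.4 cos 225° = -10.18
Leg 4 (167°, 29.6 km): east 29.6 sin 167° = 6.66, north 29.6 cos 167° = -28.84
Net: -25.04 east, -28.13 north. Distance = √((-25.04)² + (-28.13)²) = 37.661 km.

37.7 km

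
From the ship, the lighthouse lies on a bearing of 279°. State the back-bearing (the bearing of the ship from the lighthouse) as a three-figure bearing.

099°

Back-bearing = 279° − 180° = 099°.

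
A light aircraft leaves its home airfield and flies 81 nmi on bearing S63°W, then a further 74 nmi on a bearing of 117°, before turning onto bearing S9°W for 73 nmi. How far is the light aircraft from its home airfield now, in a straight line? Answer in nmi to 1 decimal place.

Leg 1 (S63°W, 81 nmi): east 81 sin 243° = -72.17, north 81 cos 243° = -36.77
Leg 2 (117°, 74 nmi): east 74 sin 117° = 65.93, north 74 cos 117° = -33.60
Leg 3 (S9°W, 73 nmi): east 73 sin 189° = -11.42, north 73 cos 189° = -72.10
Net: -17.66 east, -142.47 north. Distance = √((-17.66)² + (-142.47)²) = 143.560 nmi.

143.6 nmi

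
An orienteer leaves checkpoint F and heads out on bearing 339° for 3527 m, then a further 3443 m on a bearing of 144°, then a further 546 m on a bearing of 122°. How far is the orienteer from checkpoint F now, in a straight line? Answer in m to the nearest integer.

Leg 1 (339°, 3527 m): east 3527 sin 339° = -1263.96, north 3527 cos 339° = 3292.74
Leg 2 (144°, 3443 m): east 3443 sin 144° = 2023.74, north 3443 cos 144° = -2785.45
Leg 3 (122°, 546 m): east 546 sin 122° = 463.03, north 546 cos 122° = -289.34
Net: 1222.82 east, 217.96 north. Distance = √((1222.82)² + (217.96)²) = 1242.088 m.

1242 m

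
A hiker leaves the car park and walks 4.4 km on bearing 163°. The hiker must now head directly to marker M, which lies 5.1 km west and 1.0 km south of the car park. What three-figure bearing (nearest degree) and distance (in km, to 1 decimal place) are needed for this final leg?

Leg 1 (163°, 4.4 km): east 4.4 sin 163° = 1.29, north 4.4 cos 163° = -4.21
Current position: (1.29, -4.21). Target: (-5.1, -1.0). Remaining: Δeast = -6.39, Δnorth = 3.21.
Bearing = atan2(-6.39, 3.21) mod 360° = 296.67°; distance = √((-6.39)² + (3.21)²) = 7.147 km.

297°, 7.1 km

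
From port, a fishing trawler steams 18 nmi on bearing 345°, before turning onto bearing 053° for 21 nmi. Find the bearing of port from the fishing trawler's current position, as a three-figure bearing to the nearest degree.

Leg 1 (345°, 18 nmi): east 18 sin 345° = -4.66, north 18 cos 345° = 17.39
Leg 2 (053°, 21 nmi): east 21 sin 53° = 16.77, north 21 cos 53° = 12.64
Net displacement: 12.11 east, 30.02 north. Direction back to start is (-12.11, -30.02): bearing = atan2(-12.11, -30.02) mod 360° = 201.97° ≈ 202°.

202°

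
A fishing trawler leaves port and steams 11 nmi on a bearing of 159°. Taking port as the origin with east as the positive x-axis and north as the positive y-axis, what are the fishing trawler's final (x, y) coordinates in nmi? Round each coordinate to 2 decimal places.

(3.94, -10.27)

Leg 1 (159°, 11 nmi): east 11 sin 159° = 3.94, north 11 cos 159° = -10.27
Summing: 3.94 nmi east, -10.27 nmi north → (3.94, -10.27).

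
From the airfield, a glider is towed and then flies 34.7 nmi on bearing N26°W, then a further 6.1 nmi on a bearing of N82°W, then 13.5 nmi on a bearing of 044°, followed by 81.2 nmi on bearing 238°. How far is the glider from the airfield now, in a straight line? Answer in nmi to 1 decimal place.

80.7 nmi

Leg 1 (N26°W, 34.7 nmi): east 34.7 sin 334° = -15.21, north 34.7 cos 334° = 31.19
Leg 2 (N82°W, 6.1 nmi): east 6.1 sin 278° = -6.04, north 6.1 cos 278° = 0.85
Leg 3 (044°, 13.5 nmi): east 13.5 sin 44° = 9.38, north 13.5 cos 44° = 9.71
Leg 4 (238°, 81.2 nmi): east 81.2 sin 238° = -68.86, north 81.2 cos 238° = -43.03
Net: -80.74 east, -1.28 north. Distance = √((-80.74)² + (-1.28)²) = 80.746 nmi.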